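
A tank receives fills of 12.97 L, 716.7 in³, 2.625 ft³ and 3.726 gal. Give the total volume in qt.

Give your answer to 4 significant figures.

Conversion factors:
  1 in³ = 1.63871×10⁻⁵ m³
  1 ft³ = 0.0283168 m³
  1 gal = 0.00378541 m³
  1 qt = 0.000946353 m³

12.97 L × 0.001 = 0.01297 m³
716.7 in³ × 1.63871×10⁻⁵ = 0.0117446 m³
2.625 ft³ × 0.0283168 = 0.0743316 m³
3.726 gal × 0.00378541 = 0.0141044 m³
Sum: 0.01297 + 0.0117446 + 0.0743316 + 0.0141044 = 0.113151 m³
In qt: 0.113151 / 0.000946353 = 119.565 qt

119.6 qt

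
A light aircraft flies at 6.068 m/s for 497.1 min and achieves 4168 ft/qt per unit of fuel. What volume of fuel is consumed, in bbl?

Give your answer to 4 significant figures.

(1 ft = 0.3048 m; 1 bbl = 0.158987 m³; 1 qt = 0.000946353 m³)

0.8480 bbl

497.1 min → 29826 s
d = v × t = 6.068 × 29826 = 180984 m
4168 ft/qt → 1.34242×10⁶ m/m³
V = d / (distance per unit fuel) = 180984 / 1.34242×10⁶ = 0.134819 m³
In bbl: 0.134819 / 0.158987 = 0.847988 bbl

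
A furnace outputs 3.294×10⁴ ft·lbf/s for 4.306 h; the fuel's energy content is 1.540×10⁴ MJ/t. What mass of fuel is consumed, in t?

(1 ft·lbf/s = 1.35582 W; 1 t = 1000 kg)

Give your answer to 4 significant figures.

3.294×10⁴ ft·lbf/s → 44660.7 W
4.306 h → 15501.6 s
E = P × t = 44660.7 × 15501.6 = 6.92312×10⁸ J
1.540×10⁴ MJ/t → 1.54×10⁷ J/kg
m = E / e_s = 6.92312×10⁸ / 1.54×10⁷ = 44.9553 kg
In t: 44.9553 / 1000 = 0.0449553 t

0.04496 t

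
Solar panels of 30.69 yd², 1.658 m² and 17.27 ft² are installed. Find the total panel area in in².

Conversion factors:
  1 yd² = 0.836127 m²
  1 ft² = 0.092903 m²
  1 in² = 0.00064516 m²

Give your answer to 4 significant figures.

4.483×10⁴ in²

30.69 yd² × 0.836127 = 25.6607 m²
1.658 m² (already m²)
17.27 ft² × 0.092903 = 1.60443 m²
Total: 25.6607 + 1.658 + 1.60443 = 28.9231 m²
In in²: 28.9231 / 0.00064516 = 44830.9 in²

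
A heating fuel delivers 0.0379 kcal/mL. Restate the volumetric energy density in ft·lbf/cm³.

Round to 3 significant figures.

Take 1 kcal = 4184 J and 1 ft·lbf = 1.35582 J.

0.0379 kcal/mL × 4184 J/kcal ÷ 10⁻⁶ m³/mL = 1.58574×10⁸ J/m³
1.58574×10⁸ J/m³ ÷ 1.35582 J/ft·lbf × 10⁻⁶ m³/cm³ = 116.958 ft·lbf/cm³

117 ft·lbf/cm³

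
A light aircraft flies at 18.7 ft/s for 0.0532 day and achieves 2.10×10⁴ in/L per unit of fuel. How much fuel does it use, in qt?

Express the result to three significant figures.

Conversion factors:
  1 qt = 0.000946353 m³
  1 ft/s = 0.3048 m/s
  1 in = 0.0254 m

51.9 qt

18.7 ft/s → 5.69976 m/s
0.0532 day → 4596.48 s
d = v × t = 5.69976 × 4596.48 = 26198.8 m
2.10×10⁴ in/L → 533400 m/m³
V = d / (distance per unit fuel) = 26198.8 / 533400 = 0.0491166 m³
In qt: 0.0491166 / 0.000946353 = 51.9009 qt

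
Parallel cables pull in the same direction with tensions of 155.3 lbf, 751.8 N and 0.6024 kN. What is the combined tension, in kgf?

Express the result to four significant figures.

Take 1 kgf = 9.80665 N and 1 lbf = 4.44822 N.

155.3 lbf × 4.44822 = 690.809 N
751.8 N (already N)
0.6024 kN × 1000 = 602.4 N
Combined: 690.809 + 751.8 + 602.4 = 2045.01 N
In kgf: 2045.01 / 9.80665 = 208.533 kgf

208.5 kgf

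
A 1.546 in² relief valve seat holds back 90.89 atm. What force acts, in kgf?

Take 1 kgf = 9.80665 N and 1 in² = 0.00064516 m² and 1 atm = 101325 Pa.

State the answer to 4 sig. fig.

936.7 kgf

90.89 atm × 101325 → 9.20943×10⁶ Pa
1.546 in² × 0.00064516 → 9.97417×10⁻⁴ m²
F = P × A = 9.20943×10⁶ Pa × 9.97417×10⁻⁴ m² = 9185.64 N
9185.64 N ÷ (9.80665 N/kgf) = 936.675 kgf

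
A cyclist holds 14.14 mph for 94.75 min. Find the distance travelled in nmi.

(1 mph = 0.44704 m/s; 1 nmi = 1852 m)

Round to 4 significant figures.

14.14 mph × 0.44704 → 6.32115 m/s
94.75 min × 60 → 5685 s
d = v × t = 6.32115 m/s × 5685 s = 35935.7 m
35935.7 m ÷ (1852 m/nmi) = 19.4037 nmi

19.40 nmi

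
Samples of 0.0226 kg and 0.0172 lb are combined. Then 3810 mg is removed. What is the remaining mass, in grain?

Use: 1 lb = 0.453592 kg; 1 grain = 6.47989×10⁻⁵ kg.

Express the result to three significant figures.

410 grain

0.0226 kg (already kg)
0.0172 lb × 0.453592 → 0.00780178 kg
3810 mg × 10⁻⁶ → 0.00381 kg
Result: 0.0226 + 0.00780178 − 0.00381 = 0.0265918 kg
In grain: 0.0265918 / 6.47989×10⁻⁵ = 410.374 grain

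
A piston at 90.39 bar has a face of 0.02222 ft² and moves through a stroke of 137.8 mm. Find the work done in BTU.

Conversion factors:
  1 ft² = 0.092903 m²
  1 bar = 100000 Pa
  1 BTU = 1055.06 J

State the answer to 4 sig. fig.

90.39 bar → 9.039×10⁶ Pa
0.02222 ft² → 0.0020643 m²
F = P × A = 9.039×10⁶ × 0.0020643 = 18659.2 N
137.8 mm → 0.1378 m
W = F × d = 18659.2 × 0.1378 = 2571.24 J
In BTU: 2571.24 / 1055.06 = 2.43706 BTU

2.437 BTU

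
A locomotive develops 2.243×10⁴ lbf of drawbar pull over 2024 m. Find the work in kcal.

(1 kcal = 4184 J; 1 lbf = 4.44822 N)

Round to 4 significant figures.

4.827×10⁴ kcal

2.243×10⁴ lbf × 4.44822 = 99773.6 N
W = F × d = 99773.6 N × 2024 m = 2.01942×10⁸ J
2.01942×10⁸ J ÷ (4184 J/kcal) = 48265.3 kcal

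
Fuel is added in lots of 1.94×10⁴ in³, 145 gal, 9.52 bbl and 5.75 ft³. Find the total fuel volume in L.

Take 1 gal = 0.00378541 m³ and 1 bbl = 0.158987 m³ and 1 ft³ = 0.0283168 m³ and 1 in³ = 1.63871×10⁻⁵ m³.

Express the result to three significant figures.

2540 L

1.94×10⁴ in³ × 1.63871×10⁻⁵ = 0.31791 m³
145 gal × 0.00378541 = 0.548884 m³
9.52 bbl × 0.158987 = 1.51356 m³
5.75 ft³ × 0.0283168 = 0.162822 m³
Total: 0.31791 + 0.548884 + 1.51356 + 0.162822 = 2.54318 m³
In L: 2.54318 / 0.001 = 2543.18 L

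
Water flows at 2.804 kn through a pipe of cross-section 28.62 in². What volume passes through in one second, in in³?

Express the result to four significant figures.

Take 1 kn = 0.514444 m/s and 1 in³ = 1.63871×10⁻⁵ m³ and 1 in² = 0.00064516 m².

2.804 kn × 0.514444 → 1.4425 m/s
28.62 in² × 0.00064516 → 0.0184645 m²
V = v × A × t = 1.4425 m/s × 0.0184645 m² × 1 s = 0.026635 m³
0.026635 m³ ÷ (1.63871×10⁻⁵ m³/in³) = 1625.36 in³

1625 in³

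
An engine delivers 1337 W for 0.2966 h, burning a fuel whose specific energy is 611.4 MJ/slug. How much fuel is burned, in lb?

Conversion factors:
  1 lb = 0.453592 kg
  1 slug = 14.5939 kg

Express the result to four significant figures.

0.2966 h → 1067.76 s
E = P × t = 1337 × 1067.76 = 1.4276×10⁶ J
611.4 MJ/slug → 4.18942×10⁷ J/kg
m = E / e_s = 1.4276×10⁶ / 4.18942×10⁷ = 0.0340763 kg
In lb: 0.0340763 / 0.453592 = 0.0751254 lb

0.07513 lb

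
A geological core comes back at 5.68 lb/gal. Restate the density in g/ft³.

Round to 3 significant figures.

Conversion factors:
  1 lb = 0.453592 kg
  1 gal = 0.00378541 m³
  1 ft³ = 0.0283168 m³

1.93×10⁴ g/ft³

5.68 lb/gal × 0.453592 kg/lb ÷ 0.00378541 m³/gal = 680.614 kg/m³
680.614 kg/m³ ÷ 0.001 kg/g × 0.0283168 m³/ft³ = 19272.8 g/ft³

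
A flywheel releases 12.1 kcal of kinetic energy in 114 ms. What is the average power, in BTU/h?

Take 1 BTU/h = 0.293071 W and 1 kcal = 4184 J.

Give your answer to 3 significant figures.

12.1 kcal × 4184 → 50626.4 J
114 ms × 0.001 → 0.114 s
P = E / t = 50626.4 J / 0.114 s = 444091 W
444091 W ÷ (0.293071 W/BTU/h) = 1.5153×10⁶ BTU/h

1.52×10⁶ BTU/h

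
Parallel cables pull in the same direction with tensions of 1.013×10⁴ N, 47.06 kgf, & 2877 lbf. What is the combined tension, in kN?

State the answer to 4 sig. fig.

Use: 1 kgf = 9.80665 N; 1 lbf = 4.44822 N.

1.013×10⁴ N (already N)
47.06 kgf × 9.80665 → 461.501 N
2877 lbf × 4.44822 → 12797.5 N
Combined: 10130 + 461.501 + 12797.5 = 23389 N
In kN: 23389 / 1000 = 23.389 kN

23.39 kN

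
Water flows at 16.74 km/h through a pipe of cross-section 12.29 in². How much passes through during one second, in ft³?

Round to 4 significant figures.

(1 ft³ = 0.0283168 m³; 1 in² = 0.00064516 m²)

1.302 ft³

16.74 km/h × (1/3.6) = 4.65 m/s
12.29 in² × 0.00064516 = 0.00792902 m²
V = v × A × t = 4.65 m/s × 0.00792902 m² × 1 s = 0.0368699 m³
0.0368699 m³ ÷ (0.0283168 m³/ft³) = 1.30205 ft³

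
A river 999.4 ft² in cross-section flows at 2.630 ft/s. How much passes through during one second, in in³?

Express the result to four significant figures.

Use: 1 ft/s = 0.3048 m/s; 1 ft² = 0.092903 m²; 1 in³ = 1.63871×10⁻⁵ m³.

2.630 ft/s × 0.3048 = 0.801624 m/s
999.4 ft² × 0.092903 = 92.8473 m²
V = v × A × t = 0.801624 m/s × 92.8473 m² × 1 s = 74.4286 m³
74.4286 m³ ÷ (1.63871×10⁻⁵ m³/in³) = 4.5419×10⁶ in³

4.542×10⁶ in³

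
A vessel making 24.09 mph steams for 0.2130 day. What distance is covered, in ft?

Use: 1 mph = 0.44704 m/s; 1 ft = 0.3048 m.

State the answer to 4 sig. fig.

6.502×10⁵ ft

24.09 mph × 0.44704 → 10.7692 m/s
0.2130 day × 86400 → 18403.2 s
d = v × t = 10.7692 m/s × 18403.2 s = 198188 m
198188 m ÷ (0.3048 m/ft) = 650223 ft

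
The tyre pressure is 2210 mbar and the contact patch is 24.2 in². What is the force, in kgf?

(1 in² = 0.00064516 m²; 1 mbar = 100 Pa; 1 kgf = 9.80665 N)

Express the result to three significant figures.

2210 mbar × 100 → 221000 Pa
24.2 in² × 0.00064516 → 0.0156129 m²
F = P × A = 221000 Pa × 0.0156129 m² = 3450.45 N
3450.45 N ÷ (9.80665 N/kgf) = 351.848 kgf

352 kgf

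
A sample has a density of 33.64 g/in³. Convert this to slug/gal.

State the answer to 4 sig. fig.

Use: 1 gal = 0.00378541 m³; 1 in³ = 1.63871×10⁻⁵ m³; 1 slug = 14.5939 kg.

33.64 g/in³ × 0.001 kg/g ÷ 1.63871×10⁻⁵ m³/in³ = 2052.83 kg/m³
2052.83 kg/m³ ÷ 14.5939 kg/slug × 0.00378541 m³/gal = 0.532469 slug/gal

0.5325 slug/gal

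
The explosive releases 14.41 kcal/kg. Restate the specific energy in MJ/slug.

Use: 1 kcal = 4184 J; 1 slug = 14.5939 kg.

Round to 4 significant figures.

0.8799 MJ/slug

14.41 kcal/kg × 4184 J/kcal = 60291.4 J/kg
60291.4 J/kg ÷ 1000000 J/MJ × 14.5939 kg/slug = 0.879887 MJ/slug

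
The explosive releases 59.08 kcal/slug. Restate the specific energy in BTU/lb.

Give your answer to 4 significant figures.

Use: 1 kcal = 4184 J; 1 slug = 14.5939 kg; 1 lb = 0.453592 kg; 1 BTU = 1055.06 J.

7.282 BTU/lb

59.08 kcal/slug × 4184 J/kcal ÷ 14.5939 kg/slug = 16937.9 J/kg
16937.9 J/kg ÷ 1055.06 J/BTU × 0.453592 kg/lb = 7.28195 BTU/lb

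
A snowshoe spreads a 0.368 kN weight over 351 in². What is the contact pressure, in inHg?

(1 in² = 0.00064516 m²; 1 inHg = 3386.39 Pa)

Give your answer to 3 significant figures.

0.368 kN × 1000 → 368 N
351 in² × 0.00064516 → 0.226451 m²
P = F / A = 368 N / 0.226451 m² = 1625.08 Pa
1625.08 Pa ÷ (3386.39 Pa/inHg) = 0.479886 inHg

0.480 inHg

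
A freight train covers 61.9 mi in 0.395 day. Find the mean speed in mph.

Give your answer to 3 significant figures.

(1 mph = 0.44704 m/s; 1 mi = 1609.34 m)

61.9 mi × 1609.34 → 99618.1 m
0.395 day × 86400 → 34128 s
v = d / t = 99618.1 m / 34128 s = 2.91896 m/s
2.91896 m/s ÷ (0.44704 m/s/mph) = 6.52953 mph

6.53 mph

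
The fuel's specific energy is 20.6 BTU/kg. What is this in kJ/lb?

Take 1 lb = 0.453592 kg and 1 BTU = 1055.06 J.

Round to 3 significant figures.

9.86 kJ/lb

20.6 BTU/kg × 1055.06 J/BTU = 21734.2 J/kg
21734.2 J/kg ÷ 1000 J/kJ × 0.453592 kg/lb = 9.85846 kJ/lb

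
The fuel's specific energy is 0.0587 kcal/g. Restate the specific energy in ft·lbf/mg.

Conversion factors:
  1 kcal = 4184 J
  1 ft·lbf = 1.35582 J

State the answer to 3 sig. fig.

0.0587 kcal/g × 4184 J/kcal ÷ 0.001 kg/g = 245601 J/kg
245601 J/kg ÷ 1.35582 J/ft·lbf × 10⁻⁶ kg/mg = 0.181146 ft·lbf/mg

0.181 ft·lbf/mg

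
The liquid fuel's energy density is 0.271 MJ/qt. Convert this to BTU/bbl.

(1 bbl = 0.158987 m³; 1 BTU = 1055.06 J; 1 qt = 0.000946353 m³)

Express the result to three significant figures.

0.271 MJ/qt × 1000000 J/MJ ÷ 0.000946353 m³/qt = 2.86362×10⁸ J/m³
2.86362×10⁸ J/m³ ÷ 1055.06 J/BTU × 0.158987 m³/bbl = 43151.9 BTU/bbl

4.32×10⁴ BTU/bbl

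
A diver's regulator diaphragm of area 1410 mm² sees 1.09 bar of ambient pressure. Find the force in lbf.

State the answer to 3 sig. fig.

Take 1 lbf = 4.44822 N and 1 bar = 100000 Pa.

1.09 bar × 100000 = 109000 Pa
1410 mm² × 10⁻⁶ = 0.00141 m²
F = P × A = 109000 Pa × 0.00141 m² = 153.69 N
153.69 N ÷ (4.44822 N/lbf) = 34.5509 lbf

34.6 lbf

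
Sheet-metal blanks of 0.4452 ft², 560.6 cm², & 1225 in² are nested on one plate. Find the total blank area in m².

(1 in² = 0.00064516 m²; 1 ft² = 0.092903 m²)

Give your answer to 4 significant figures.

0.8877 m²

0.4452 ft² × 0.092903 → 0.0413604 m²
560.6 cm² × 0.0001 → 0.05606 m²
1225 in² × 0.00064516 → 0.790321 m²
Total: 0.0413604 + 0.05606 + 0.790321 = 0.887741 m²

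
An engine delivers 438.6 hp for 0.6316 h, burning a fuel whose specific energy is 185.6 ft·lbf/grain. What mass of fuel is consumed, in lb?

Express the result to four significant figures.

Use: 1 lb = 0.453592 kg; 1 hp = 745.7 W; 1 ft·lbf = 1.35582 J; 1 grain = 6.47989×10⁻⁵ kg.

438.6 hp → 327064 W
0.6316 h → 2273.76 s
E = P × t = 327064 × 2273.76 = 7.43665×10⁸ J
185.6 ft·lbf/grain → 3.8834×10⁶ J/kg
m = E / e_s = 7.43665×10⁸ / 3.8834×10⁶ = 191.498 kg
In lb: 191.498 / 0.453592 = 422.181 lb

422.2 lb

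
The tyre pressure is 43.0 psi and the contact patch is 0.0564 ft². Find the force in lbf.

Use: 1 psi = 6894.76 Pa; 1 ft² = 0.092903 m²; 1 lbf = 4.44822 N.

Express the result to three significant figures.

43.0 psi × 6894.76 → 296475 Pa
0.0564 ft² × 0.092903 → 0.00523973 m²
F = P × A = 296475 Pa × 0.00523973 m² = 1553.45 N
1553.45 N ÷ (4.44822 N/lbf) = 349.23 lbf

349 lbf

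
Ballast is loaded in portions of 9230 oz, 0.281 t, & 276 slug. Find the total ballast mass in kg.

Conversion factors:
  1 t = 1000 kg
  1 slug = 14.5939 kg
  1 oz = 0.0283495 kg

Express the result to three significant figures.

4570 kg

9230 oz × 0.0283495 → 261.666 kg
0.281 t × 1000 → 281 kg
276 slug × 14.5939 → 4027.92 kg
Sum: 261.666 + 281 + 4027.92 = 4570.59 kg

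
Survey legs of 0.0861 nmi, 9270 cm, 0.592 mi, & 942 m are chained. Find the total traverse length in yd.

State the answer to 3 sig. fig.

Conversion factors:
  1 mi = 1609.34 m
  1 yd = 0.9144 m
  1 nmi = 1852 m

2350 yd

0.0861 nmi × 1852 = 159.457 m
9270 cm × 0.01 = 92.7 m
0.592 mi × 1609.34 = 952.729 m
942 m (already m)
Total: 159.457 + 92.7 + 952.729 + 942 = 2146.89 m
In yd: 2146.89 / 0.9144 = 2347.87 yd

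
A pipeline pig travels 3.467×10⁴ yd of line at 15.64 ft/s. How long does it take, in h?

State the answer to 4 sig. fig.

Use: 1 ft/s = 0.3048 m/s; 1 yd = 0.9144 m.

3.467×10⁴ yd × 0.9144 → 31702.2 m
15.64 ft/s × 0.3048 → 4.76707 m/s
t = d / v = 31702.2 m / 4.76707 m/s = 6650.25 s
6650.25 s ÷ (3600 s/h) = 1.84729 h

1.847 h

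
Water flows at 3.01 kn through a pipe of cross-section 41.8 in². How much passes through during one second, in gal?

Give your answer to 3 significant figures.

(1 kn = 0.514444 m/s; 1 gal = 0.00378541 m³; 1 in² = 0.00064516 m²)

11.0 gal

3.01 kn × 0.514444 → 1.54848 m/s
41.8 in² × 0.00064516 → 0.0269677 m²
V = v × A × t = 1.54848 m/s × 0.0269677 m² × 1 s = 0.0417589 m³
0.0417589 m³ ÷ (0.00378541 m³/gal) = 11.0315 gal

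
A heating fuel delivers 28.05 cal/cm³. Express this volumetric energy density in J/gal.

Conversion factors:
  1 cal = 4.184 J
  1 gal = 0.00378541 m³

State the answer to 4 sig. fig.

4.443×10⁵ J/gal

28.05 cal/cm³ × 4.184 J/cal ÷ 10⁻⁶ m³/cm³ = 1.17361×10⁸ J/m³
1.17361×10⁸ J/m³ × 0.00378541 m³/gal = 444260 J/gal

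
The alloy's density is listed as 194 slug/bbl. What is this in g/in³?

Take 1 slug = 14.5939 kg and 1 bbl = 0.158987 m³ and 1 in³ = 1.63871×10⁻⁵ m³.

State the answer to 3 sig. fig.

292 g/in³

194 slug/bbl × 14.5939 kg/slug ÷ 0.158987 m³/bbl = 17807.8 kg/m³
17807.8 kg/m³ ÷ 0.001 kg/g × 1.63871×10⁻⁵ m³/in³ = 291.818 g/in³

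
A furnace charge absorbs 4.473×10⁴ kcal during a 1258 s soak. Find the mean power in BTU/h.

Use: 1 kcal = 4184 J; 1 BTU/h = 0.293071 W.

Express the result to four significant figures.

5.076×10⁵ BTU/h

4.473×10⁴ kcal × 4184 → 1.8715×10⁸ J
P = E / t = 1.8715×10⁸ J / 1258 s = 148768 W
148768 W ÷ (0.293071 W/BTU/h) = 507618 BTU/h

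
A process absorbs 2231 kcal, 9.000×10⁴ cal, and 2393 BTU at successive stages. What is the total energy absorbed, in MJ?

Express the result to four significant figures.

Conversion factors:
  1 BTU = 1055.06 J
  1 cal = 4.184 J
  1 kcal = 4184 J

12.24 MJ

2231 kcal × 4184 = 9.3345×10⁶ J
9.000×10⁴ cal × 4.184 = 376560 J
2393 BTU × 1055.06 = 2.52476×10⁶ J
Sum: 9.3345×10⁶ + 376560 + 2.52476×10⁶ = 1.22358×10⁷ J
In MJ: 1.22358×10⁷ / 1000000 = 12.2358 MJ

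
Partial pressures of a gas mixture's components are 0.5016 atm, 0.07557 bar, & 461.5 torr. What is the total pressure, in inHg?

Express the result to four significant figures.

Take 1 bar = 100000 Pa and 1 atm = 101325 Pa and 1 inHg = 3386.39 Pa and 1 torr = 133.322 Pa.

35.41 inHg

0.5016 atm × 101325 = 50824.6 Pa
0.07557 bar × 100000 = 7557 Pa
461.5 torr × 133.322 = 61528.1 Pa
Sum: 50824.6 + 7557 + 61528.1 = 119910 Pa
In inHg: 119910 / 3386.39 = 35.4094 inHg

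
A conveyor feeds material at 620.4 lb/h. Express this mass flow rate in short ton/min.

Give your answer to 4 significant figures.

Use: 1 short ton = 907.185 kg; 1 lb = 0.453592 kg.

0.005170 short ton/min

620.4 lb/h × 0.453592 kg/lb ÷ 3600 s/h = 0.078169 kg/s
0.078169 kg/s ÷ 907.185 kg/short ton × 60 s/min = 0.00516999 short ton/min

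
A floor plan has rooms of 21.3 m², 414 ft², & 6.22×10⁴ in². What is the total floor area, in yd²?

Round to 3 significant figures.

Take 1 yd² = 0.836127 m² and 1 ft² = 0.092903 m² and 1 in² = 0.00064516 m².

119 yd²

21.3 m² (already m²)
414 ft² × 0.092903 → 38.4618 m²
6.22×10⁴ in² × 0.00064516 → 40.129 m²
Sum: 21.3 + 38.4618 + 40.129 = 99.8908 m²
In yd²: 99.8908 / 0.836127 = 119.468 yd²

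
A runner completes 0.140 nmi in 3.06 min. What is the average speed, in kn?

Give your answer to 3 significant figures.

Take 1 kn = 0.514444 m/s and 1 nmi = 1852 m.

0.140 nmi × 1852 → 259.28 m
3.06 min × 60 → 183.6 s
v = d / t = 259.28 m / 183.6 s = 1.4122 m/s
1.4122 m/s ÷ (0.514444 m/s/kn) = 2.7451 kn

2.75 kn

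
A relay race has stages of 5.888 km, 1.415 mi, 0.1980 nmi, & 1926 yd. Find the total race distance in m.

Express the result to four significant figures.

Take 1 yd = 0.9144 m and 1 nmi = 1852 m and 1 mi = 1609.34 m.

1.029×10⁴ m

5.888 km × 1000 = 5888 m
1.415 mi × 1609.34 = 2277.22 m
0.1980 nmi × 1852 = 366.696 m
1926 yd × 0.9144 = 1761.13 m
Total: 5888 + 2277.22 + 366.696 + 1761.13 = 10293 m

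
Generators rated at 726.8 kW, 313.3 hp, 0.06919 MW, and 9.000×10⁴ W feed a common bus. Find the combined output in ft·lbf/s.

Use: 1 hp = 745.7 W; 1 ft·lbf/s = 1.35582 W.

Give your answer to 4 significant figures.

726.8 kW × 1000 = 726800 W
313.3 hp × 745.7 = 233628 W
0.06919 MW × 1000000 = 69190 W
9.000×10⁴ W (already W)
Total: 726800 + 233628 + 69190 + 90000 = 1.11962×10⁶ W
In ft·lbf/s: 1.11962×10⁶ / 1.35582 = 825788 ft·lbf/s

8.258×10⁵ ft·lbf/s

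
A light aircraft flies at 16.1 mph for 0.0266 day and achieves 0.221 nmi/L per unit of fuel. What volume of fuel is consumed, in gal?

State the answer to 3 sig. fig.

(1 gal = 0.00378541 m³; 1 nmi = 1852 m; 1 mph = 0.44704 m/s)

16.1 mph → 7.19734 m/s
0.0266 day → 2298.24 s
d = v × t = 7.19734 × 2298.24 = 16541.2 m
0.221 nmi/L → 409292 m/m³
V = d / (distance per unit fuel) = 16541.2 / 409292 = 0.0404142 m³
In gal: 0.0404142 / 0.00378541 = 10.6763 gal

10.7 gal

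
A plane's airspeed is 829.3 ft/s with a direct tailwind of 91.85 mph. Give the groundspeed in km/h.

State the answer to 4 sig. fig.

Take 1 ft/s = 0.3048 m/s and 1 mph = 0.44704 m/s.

829.3 ft/s × 0.3048 = 252.771 m/s
91.85 mph × 0.44704 = 41.0606 m/s
Sum: 252.771 + 41.0606 = 293.832 m/s
In km/h: 293.832 / (1/3.6) = 1057.8 km/h

1058 km/h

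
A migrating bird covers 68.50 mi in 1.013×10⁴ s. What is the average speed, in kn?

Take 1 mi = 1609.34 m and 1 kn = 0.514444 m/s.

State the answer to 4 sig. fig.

21.15 kn

68.50 mi × 1609.34 → 110240 m
v = d / t = 110240 m / 10130 s = 10.8825 m/s
10.8825 m/s ÷ (0.514444 m/s/kn) = 21.1539 kn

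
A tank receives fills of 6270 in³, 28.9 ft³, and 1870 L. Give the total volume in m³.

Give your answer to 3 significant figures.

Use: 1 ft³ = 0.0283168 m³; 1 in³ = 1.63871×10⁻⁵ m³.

6270 in³ × 1.63871×10⁻⁵ = 0.102747 m³
28.9 ft³ × 0.0283168 = 0.818356 m³
1870 L × 0.001 = 1.87 m³
Combined: 0.102747 + 0.818356 + 1.87 = 2.7911 m³

2.79 m³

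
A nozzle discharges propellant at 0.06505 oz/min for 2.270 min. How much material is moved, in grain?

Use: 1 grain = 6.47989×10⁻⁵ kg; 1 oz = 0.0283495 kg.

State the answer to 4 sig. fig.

0.06505 oz/min → 3.07356×10⁻⁵ kg/s
2.270 min → 136.2 s
m = ṁ × t = 3.07356×10⁻⁵ × 136.2 = 0.00418619 kg
In grain: 0.00418619 / 6.47989×10⁻⁵ = 64.6028 grain

64.60 grain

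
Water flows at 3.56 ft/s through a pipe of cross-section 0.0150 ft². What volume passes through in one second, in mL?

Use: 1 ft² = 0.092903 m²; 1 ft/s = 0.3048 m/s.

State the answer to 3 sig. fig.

3.56 ft/s × 0.3048 = 1.08509 m/s
0.0150 ft² × 0.092903 = 0.00139354 m²
V = v × A × t = 1.08509 m/s × 0.00139354 m² × 1 s = 0.00151212 m³
0.00151212 m³ ÷ (10⁻⁶ m³/mL) = 1512.12 mL

1510 mL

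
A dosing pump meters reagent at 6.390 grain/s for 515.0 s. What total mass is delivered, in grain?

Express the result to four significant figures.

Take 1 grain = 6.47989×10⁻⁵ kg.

3291 grain

6.390 grain/s → 4.14065×10⁻⁴ kg/s
m = ṁ × t = 4.14065×10⁻⁴ × 515 = 0.213243 kg
In grain: 0.213243 / 6.47989×10⁻⁵ = 3290.84 grain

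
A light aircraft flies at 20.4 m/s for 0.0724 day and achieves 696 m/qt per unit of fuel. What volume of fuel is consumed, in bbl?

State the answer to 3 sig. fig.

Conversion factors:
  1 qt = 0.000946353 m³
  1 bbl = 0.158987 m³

1.09 bbl

0.0724 day → 6255.36 s
d = v × t = 20.4 × 6255.36 = 127609 m
696 m/qt → 735455 m/m³
V = d / (distance per unit fuel) = 127609 / 735455 = 0.17351 m³
In bbl: 0.17351 / 0.158987 = 1.09135 bbl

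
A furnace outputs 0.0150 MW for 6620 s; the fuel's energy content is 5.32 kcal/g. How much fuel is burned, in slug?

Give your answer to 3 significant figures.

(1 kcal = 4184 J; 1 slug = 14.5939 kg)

0.0150 MW → 15000 W
E = P × t = 15000 × 6620 = 9.93×10⁷ J
5.32 kcal/g → 2.22589×10⁷ J/kg
m = E / e_s = 9.93×10⁷ / 2.22589×10⁷ = 4.46114 kg
In slug: 4.46114 / 14.5939 = 0.305685 slug

0.306 slug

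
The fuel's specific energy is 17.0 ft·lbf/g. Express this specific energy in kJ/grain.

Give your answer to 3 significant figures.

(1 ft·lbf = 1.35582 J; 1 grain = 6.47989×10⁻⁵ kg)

0.00149 kJ/grain

17.0 ft·lbf/g × 1.35582 J/ft·lbf ÷ 0.001 kg/g = 23048.9 J/kg
23048.9 J/kg ÷ 1000 J/kJ × 6.47989×10⁻⁵ kg/grain = 0.00149354 kJ/grain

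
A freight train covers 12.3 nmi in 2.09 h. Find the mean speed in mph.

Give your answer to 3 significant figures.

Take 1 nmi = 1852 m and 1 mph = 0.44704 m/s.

6.77 mph

12.3 nmi × 1852 = 22779.6 m
2.09 h × 3600 = 7524 s
v = d / t = 22779.6 m / 7524 s = 3.02759 m/s
3.02759 m/s ÷ (0.44704 m/s/mph) = 6.77253 mph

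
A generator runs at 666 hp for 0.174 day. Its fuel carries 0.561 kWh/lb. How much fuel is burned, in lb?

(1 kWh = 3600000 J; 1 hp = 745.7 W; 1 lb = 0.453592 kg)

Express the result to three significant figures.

666 hp → 496636 W
0.174 day → 15033.6 s
E = P × t = 496636 × 15033.6 = 7.46623×10⁹ J
0.561 kWh/lb → 4.45246×10⁶ J/kg
m = E / e_s = 7.46623×10⁹ / 4.45246×10⁶ = 1676.88 kg
In lb: 1676.88 / 0.453592 = 3696.89 lb

3700 lb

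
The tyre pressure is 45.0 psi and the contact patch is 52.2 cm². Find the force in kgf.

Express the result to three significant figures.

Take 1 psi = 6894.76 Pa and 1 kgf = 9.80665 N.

165 kgf

45.0 psi × 6894.76 = 310264 Pa
52.2 cm² × 0.0001 = 0.00522 m²
F = P × A = 310264 Pa × 0.00522 m² = 1619.58 N
1619.58 N ÷ (9.80665 N/kgf) = 165.151 kgf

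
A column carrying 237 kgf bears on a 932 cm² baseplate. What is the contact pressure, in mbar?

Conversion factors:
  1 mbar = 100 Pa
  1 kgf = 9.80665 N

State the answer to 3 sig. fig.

249 mbar

237 kgf × 9.80665 = 2324.18 N
932 cm² × 0.0001 = 0.0932 m²
P = F / A = 2324.18 N / 0.0932 m² = 24937.6 Pa
24937.6 Pa ÷ (100 Pa/mbar) = 249.376 mbar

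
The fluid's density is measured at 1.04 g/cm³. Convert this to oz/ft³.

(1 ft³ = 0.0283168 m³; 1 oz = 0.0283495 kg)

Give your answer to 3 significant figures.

1040 oz/ft³

1.04 g/cm³ × 0.001 kg/g ÷ 10⁻⁶ m³/cm³ = 1040 kg/m³
1040 kg/m³ ÷ 0.0283495 kg/oz × 0.0283168 m³/ft³ = 1038.8 oz/ft³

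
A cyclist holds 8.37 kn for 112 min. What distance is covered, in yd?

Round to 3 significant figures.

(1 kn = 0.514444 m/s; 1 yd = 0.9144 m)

8.37 kn × 0.514444 = 4.3059 m/s
112 min × 60 = 6720 s
d = v × t = 4.3059 m/s × 6720 s = 28935.6 m
28935.6 m ÷ (0.9144 m/yd) = 31644.4 yd

3.16×10⁴ yd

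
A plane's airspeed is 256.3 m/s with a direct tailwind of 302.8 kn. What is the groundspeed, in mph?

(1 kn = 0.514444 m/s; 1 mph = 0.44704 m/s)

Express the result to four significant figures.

256.3 m/s (already m/s)
302.8 kn × 0.514444 = 155.774 m/s
Combined: 256.3 + 155.774 = 412.074 m/s
In mph: 412.074 / 0.44704 = 921.783 mph

921.8 mph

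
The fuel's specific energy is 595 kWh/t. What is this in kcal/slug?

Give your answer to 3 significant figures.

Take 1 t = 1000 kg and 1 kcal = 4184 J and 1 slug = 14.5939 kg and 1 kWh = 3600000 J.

595 kWh/t × 3600000 J/kWh ÷ 1000 kg/t = 2.142×10⁶ J/kg
2.142×10⁶ J/kg ÷ 4184 J/kcal × 14.5939 kg/slug = 7471.35 kcal/slug

7470 kcal/slug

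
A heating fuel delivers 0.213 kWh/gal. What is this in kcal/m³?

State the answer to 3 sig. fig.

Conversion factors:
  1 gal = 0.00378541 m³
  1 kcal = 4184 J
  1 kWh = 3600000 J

4.84×10⁴ kcal/m³

0.213 kWh/gal × 3600000 J/kWh ÷ 0.00378541 m³/gal = 2.02567×10⁸ J/m³
2.02567×10⁸ J/m³ ÷ 4184 J/kcal = 48414.7 kcal/m³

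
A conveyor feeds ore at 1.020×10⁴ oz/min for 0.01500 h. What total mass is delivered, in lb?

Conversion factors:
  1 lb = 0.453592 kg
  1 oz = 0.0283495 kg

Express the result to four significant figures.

573.8 lb

1.020×10⁴ oz/min → 4.81942 kg/s
0.01500 h → 54 s
m = ṁ × t = 4.81942 × 54 = 260.249 kg
In lb: 260.249 / 0.453592 = 573.751 lb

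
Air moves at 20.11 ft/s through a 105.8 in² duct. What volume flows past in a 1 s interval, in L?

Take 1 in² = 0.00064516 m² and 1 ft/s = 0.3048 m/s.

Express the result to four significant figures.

20.11 ft/s × 0.3048 = 6.12953 m/s
105.8 in² × 0.00064516 = 0.0682579 m²
V = v × A × t = 6.12953 m/s × 0.0682579 m² × 1 s = 0.418389 m³
0.418389 m³ ÷ (0.001 m³/L) = 418.389 L

418.4 L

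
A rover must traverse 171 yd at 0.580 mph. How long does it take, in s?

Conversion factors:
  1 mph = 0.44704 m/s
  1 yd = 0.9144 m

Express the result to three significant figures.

603 s

171 yd × 0.9144 = 156.362 m
0.580 mph × 0.44704 = 0.259283 m/s
t = d / v = 156.362 m / 0.259283 m/s = 603.055 s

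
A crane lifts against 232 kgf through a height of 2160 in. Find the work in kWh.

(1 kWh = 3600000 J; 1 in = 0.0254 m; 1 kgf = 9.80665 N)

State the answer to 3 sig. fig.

232 kgf × 9.80665 = 2275.14 N
2160 in × 0.0254 = 54.864 m
W = F × d = 2275.14 N × 54.864 m = 124823 J
124823 J ÷ (3600000 J/kWh) = 0.0346731 kWh

0.0347 kWh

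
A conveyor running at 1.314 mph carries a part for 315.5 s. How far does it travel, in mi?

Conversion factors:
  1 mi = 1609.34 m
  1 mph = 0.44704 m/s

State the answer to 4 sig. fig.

0.1152 mi

1.314 mph × 0.44704 → 0.587411 m/s
d = v × t = 0.587411 m/s × 315.5 s = 185.328 m
185.328 m ÷ (1609.34 m/mi) = 0.115158 mi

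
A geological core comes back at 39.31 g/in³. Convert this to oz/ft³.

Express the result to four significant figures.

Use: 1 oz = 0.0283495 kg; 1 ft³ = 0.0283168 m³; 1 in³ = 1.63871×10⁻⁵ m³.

39.31 g/in³ × 0.001 kg/g ÷ 1.63871×10⁻⁵ m³/in³ = 2398.84 kg/m³
2398.84 kg/m³ ÷ 0.0283495 kg/oz × 0.0283168 m³/ft³ = 2396.07 oz/ft³

2396 oz/ft³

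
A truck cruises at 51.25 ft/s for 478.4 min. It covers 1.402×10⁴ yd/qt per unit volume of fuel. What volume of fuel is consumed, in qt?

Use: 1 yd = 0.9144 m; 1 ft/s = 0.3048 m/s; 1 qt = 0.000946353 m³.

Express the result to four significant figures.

51.25 ft/s → 15.621 m/s
478.4 min → 28704 s
d = v × t = 15.621 × 28704 = 448385 m
1.402×10⁴ yd/qt → 1.35466×10⁷ m/m³
V = d / (distance per unit fuel) = 448385 / 1.35466×10⁷ = 0.0330994 m³
In qt: 0.0330994 / 0.000946353 = 34.9757 qt

34.98 qt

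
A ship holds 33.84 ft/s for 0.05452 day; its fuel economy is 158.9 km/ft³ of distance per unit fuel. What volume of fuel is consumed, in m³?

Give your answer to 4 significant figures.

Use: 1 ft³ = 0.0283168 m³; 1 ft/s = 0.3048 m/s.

0.008658 m³

33.84 ft/s → 10.3144 m/s
0.05452 day → 4710.53 s
d = v × t = 10.3144 × 4710.53 = 48586.3 m
158.9 km/ft³ → 5.61151×10⁶ m/m³
V = d / (distance per unit fuel) = 48586.3 / 5.61151×10⁶ = 0.00865833 m³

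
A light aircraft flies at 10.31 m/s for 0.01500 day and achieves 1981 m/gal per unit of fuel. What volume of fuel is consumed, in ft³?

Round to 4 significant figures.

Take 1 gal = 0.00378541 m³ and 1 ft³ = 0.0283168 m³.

0.01500 day → 1296 s
d = v × t = 10.31 × 1296 = 13361.8 m
1981 m/gal → 523325 m/m³
V = d / (distance per unit fuel) = 13361.8 / 523325 = 0.0255325 m³
In ft³: 0.0255325 / 0.0283168 = 0.901673 ft³

0.9017 ft³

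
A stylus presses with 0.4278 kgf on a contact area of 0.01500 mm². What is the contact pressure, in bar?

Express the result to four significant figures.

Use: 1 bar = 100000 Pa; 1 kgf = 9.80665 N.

2797 bar

0.4278 kgf × 9.80665 → 4.19528 N
0.01500 mm² × 10⁻⁶ → 1.5×10⁻⁸ m²
P = F / A = 4.19528 N / 1.5×10⁻⁸ m² = 2.79685×10⁸ Pa
2.79685×10⁸ Pa ÷ (100000 Pa/bar) = 2796.85 bar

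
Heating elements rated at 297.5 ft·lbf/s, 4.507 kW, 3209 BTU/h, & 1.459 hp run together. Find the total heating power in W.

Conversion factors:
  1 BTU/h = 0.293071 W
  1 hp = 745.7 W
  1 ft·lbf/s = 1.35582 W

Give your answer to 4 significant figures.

297.5 ft·lbf/s × 1.35582 = 403.356 W
4.507 kW × 1000 = 4507 W
3209 BTU/h × 0.293071 = 940.465 W
1.459 hp × 745.7 = 1087.98 W
Total: 403.356 + 4507 + 940.465 + 1087.98 = 6938.8 W

6939 W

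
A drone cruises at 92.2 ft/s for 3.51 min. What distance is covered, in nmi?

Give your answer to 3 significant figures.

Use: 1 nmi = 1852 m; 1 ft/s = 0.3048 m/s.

3.20 nmi

92.2 ft/s × 0.3048 = 28.1026 m/s
3.51 min × 60 = 210.6 s
d = v × t = 28.1026 m/s × 210.6 s = 5918.41 m
5918.41 m ÷ (1852 m/nmi) = 3.19569 nmi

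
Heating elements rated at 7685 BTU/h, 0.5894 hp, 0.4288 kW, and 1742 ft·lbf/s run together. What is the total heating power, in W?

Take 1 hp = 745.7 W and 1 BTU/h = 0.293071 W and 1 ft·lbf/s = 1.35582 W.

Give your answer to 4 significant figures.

7685 BTU/h × 0.293071 → 2252.25 W
0.5894 hp × 745.7 → 439.516 W
0.4288 kW × 1000 → 428.8 W
1742 ft·lbf/s × 1.35582 → 2361.84 W
Total: 2252.25 + 439.516 + 428.8 + 2361.84 = 5482.41 W

5482 W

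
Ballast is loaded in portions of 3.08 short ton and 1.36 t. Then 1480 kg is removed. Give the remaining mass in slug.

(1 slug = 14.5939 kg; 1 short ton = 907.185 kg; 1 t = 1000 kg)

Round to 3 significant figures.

3.08 short ton × 907.185 = 2794.13 kg
1.36 t × 1000 = 1360 kg
1480 kg (already kg)
Sum: 2794.13 + 1360 − 1480 = 2674.13 kg
In slug: 2674.13 / 14.5939 = 183.236 slug

183 slug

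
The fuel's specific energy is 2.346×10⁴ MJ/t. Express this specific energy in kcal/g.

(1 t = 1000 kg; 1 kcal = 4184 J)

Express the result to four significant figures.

5.607 kcal/g

2.346×10⁴ MJ/t × 1000000 J/MJ ÷ 1000 kg/t = 2.346×10⁷ J/kg
2.346×10⁷ J/kg ÷ 4184 J/kcal × 0.001 kg/g = 5.60707 kcal/g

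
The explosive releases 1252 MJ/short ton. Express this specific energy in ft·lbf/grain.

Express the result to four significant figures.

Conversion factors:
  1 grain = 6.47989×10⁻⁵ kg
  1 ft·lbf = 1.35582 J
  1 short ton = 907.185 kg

65.96 ft·lbf/grain

1252 MJ/short ton × 1000000 J/MJ ÷ 907.185 kg/short ton = 1.38009×10⁶ J/kg
1.38009×10⁶ J/kg ÷ 1.35582 J/ft·lbf × 6.47989×10⁻⁵ kg/grain = 65.9588 ft·lbf/grain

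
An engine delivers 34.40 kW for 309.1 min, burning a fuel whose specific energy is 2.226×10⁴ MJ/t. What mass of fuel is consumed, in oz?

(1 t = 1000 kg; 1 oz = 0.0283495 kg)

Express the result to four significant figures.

1011 oz

34.40 kW → 34400 W
309.1 min → 18546 s
E = P × t = 34400 × 18546 = 6.37982×10⁸ J
2.226×10⁴ MJ/t → 2.226×10⁷ J/kg
m = E / e_s = 6.37982×10⁸ / 2.226×10⁷ = 28.6605 kg
In oz: 28.6605 / 0.0283495 = 1010.97 oz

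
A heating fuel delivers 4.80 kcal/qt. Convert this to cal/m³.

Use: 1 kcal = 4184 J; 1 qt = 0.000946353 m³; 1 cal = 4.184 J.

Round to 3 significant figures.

5.07×10⁶ cal/m³

4.80 kcal/qt × 4184 J/kcal ÷ 0.000946353 m³/qt = 2.12217×10⁷ J/m³
2.12217×10⁷ J/m³ ÷ 4.184 J/cal = 5.07211×10⁶ cal/m³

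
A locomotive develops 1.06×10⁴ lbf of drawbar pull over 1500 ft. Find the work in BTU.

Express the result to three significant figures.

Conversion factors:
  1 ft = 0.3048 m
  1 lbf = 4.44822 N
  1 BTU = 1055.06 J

1.06×10⁴ lbf × 4.44822 = 47151.1 N
1500 ft × 0.3048 = 457.2 m
W = F × d = 47151.1 N × 457.2 m = 2.15575×10⁷ J
2.15575×10⁷ J ÷ (1055.06 J/BTU) = 20432.5 BTU

2.04×10⁴ BTU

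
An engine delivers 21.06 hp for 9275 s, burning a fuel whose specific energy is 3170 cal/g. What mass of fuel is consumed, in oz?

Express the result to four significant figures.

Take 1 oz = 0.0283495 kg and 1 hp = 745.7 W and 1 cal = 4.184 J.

21.06 hp → 15704.4 W
E = P × t = 15704.4 × 9275 = 1.45658×10⁸ J
3170 cal/g → 1.32633×10⁷ J/kg
m = E / e_s = 1.45658×10⁸ / 1.32633×10⁷ = 10.982 kg
In oz: 10.982 / 0.0283495 = 387.379 oz

387.4 oz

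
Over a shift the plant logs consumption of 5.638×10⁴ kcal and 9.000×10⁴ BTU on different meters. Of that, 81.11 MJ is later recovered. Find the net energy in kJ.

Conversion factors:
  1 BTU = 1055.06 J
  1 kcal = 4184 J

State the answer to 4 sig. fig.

5.638×10⁴ kcal × 4184 → 2.35894×10⁸ J
9.000×10⁴ BTU × 1055.06 → 9.49554×10⁷ J
81.11 MJ × 1000000 → 8.111×10⁷ J
Sum: 2.35894×10⁸ + 9.49554×10⁷ − 8.111×10⁷ = 2.49739×10⁸ J
In kJ: 2.49739×10⁸ / 1000 = 249739 kJ

2.497×10⁵ kJ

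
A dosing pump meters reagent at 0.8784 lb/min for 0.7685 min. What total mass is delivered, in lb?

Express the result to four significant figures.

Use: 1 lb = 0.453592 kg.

0.6751 lb

0.8784 lb/min → 0.00664059 kg/s
0.7685 min → 46.11 s
m = ṁ × t = 0.00664059 × 46.11 = 0.306198 kg
In lb: 0.306198 / 0.453592 = 0.675052 lb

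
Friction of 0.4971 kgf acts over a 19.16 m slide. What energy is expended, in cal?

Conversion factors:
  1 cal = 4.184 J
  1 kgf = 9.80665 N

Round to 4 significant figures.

22.32 cal

0.4971 kgf × 9.80665 → 4.87489 N
W = F × d = 4.87489 N × 19.16 m = 93.4029 J
93.4029 J ÷ (4.184 J/cal) = 22.3238 cal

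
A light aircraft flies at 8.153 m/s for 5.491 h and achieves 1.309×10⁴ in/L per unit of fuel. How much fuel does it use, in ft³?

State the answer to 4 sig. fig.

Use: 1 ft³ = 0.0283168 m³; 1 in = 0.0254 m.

5.491 h → 19767.6 s
d = v × t = 8.153 × 19767.6 = 161165 m
1.309×10⁴ in/L → 332486 m/m³
V = d / (distance per unit fuel) = 161165 / 332486 = 0.484727 m³
In ft³: 0.484727 / 0.0283168 = 17.118 ft³

17.12 ft³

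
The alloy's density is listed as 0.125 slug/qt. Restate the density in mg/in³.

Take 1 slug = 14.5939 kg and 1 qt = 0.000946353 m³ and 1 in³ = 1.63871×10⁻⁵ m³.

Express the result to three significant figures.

3.16×10⁴ mg/in³

0.125 slug/qt × 14.5939 kg/slug ÷ 0.000946353 m³/qt = 1927.65 kg/m³
1927.65 kg/m³ ÷ 10⁻⁶ kg/mg × 1.63871×10⁻⁵ m³/in³ = 31588.6 mg/in³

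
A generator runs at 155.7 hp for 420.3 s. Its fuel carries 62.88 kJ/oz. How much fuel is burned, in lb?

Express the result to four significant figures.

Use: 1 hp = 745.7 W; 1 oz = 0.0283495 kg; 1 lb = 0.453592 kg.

155.7 hp → 116105 W
E = P × t = 116105 × 420.3 = 4.87989×10⁷ J
62.88 kJ/oz → 2.21803×10⁶ J/kg
m = E / e_s = 4.87989×10⁷ / 2.21803×10⁶ = 22.001 kg
In lb: 22.001 / 0.453592 = 48.5039 lb

48.50 lb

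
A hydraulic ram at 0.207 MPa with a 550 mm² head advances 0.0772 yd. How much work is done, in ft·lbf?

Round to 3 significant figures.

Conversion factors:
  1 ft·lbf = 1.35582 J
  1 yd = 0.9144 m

5.93 ft·lbf

0.207 MPa → 207000 Pa
550 mm² → 5.5×10⁻⁴ m²
F = P × A = 207000 × 5.5×10⁻⁴ = 113.85 N
0.0772 yd → 0.0705917 m
W = F × d = 113.85 × 0.0705917 = 8.03687 J
In ft·lbf: 8.03687 / 1.35582 = 5.92768 ft·lbf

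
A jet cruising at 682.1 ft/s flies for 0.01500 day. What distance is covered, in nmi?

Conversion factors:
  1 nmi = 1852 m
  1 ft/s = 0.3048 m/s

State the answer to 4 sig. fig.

682.1 ft/s × 0.3048 = 207.904 m/s
0.01500 day × 86400 = 1296 s
d = v × t = 207.904 m/s × 1296 s = 269444 m
269444 m ÷ (1852 m/nmi) = 145.488 nmi

145.5 nmi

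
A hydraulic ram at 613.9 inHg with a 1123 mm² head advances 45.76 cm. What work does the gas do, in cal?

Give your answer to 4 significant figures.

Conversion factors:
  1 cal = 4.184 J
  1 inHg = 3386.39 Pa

255.3 cal

613.9 inHg → 2.0789×10⁶ Pa
1123 mm² → 0.001123 m²
F = P × A = 2.0789×10⁶ × 0.001123 = 2334.6 N
45.76 cm → 0.4576 m
W = F × d = 2334.6 × 0.4576 = 1068.31 J
In cal: 1068.31 / 4.184 = 255.332 cal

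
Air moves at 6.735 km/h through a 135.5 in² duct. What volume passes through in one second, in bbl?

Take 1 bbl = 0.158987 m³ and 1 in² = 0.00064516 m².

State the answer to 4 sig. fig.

1.029 bbl

6.735 km/h × (1/3.6) = 1.87083 m/s
135.5 in² × 0.00064516 = 0.0874192 m²
V = v × A × t = 1.87083 m/s × 0.0874192 m² × 1 s = 0.163546 m³
0.163546 m³ ÷ (0.158987 m³/bbl) = 1.02868 bbl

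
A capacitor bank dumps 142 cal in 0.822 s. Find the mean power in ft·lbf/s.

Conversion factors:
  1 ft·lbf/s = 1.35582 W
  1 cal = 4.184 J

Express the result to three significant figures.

142 cal × 4.184 → 594.128 J
P = E / t = 594.128 J / 0.822 s = 722.783 W
722.783 W ÷ (1.35582 W/ft·lbf/s) = 533.097 ft·lbf/s

533 ft·lbf/s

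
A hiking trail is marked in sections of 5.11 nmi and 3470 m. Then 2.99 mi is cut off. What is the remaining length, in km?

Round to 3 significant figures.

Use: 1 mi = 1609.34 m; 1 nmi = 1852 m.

5.11 nmi × 1852 = 9463.72 m
3470 m (already m)
2.99 mi × 1609.34 = 4811.93 m
Result: 9463.72 + 3470 − 4811.93 = 8121.79 m
In km: 8121.79 / 1000 = 8.12179 km

8.12 km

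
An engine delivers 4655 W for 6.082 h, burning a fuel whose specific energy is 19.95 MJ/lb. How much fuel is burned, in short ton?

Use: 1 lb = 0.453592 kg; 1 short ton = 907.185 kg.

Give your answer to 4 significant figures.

6.082 h → 21895.2 s
E = P × t = 4655 × 21895.2 = 1.01922×10⁸ J
19.95 MJ/lb → 4.39823×10⁷ J/kg
m = E / e_s = 1.01922×10⁸ / 4.39823×10⁷ = 2.31734 kg
In short ton: 2.31734 / 907.185 = 0.00255443 short ton

0.002554 short ton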